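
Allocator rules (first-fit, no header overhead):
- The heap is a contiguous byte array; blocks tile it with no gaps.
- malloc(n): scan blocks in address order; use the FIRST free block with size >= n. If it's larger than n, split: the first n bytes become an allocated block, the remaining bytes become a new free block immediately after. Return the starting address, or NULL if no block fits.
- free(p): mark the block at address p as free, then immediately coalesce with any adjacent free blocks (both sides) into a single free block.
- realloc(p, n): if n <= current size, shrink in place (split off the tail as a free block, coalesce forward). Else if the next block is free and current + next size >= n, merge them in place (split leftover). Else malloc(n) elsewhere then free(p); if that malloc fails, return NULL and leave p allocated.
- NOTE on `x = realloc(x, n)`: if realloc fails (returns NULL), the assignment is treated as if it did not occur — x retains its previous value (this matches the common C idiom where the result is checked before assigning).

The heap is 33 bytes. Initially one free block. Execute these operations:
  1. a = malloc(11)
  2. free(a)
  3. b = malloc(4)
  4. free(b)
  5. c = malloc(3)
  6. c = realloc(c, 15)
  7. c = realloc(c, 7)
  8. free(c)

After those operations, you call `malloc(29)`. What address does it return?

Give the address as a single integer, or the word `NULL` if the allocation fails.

Answer: 0

Derivation:
Op 1: a = malloc(11) -> a = 0; heap: [0-10 ALLOC][11-32 FREE]
Op 2: free(a) -> (freed a); heap: [0-32 FREE]
Op 3: b = malloc(4) -> b = 0; heap: [0-3 ALLOC][4-32 FREE]
Op 4: free(b) -> (freed b); heap: [0-32 FREE]
Op 5: c = malloc(3) -> c = 0; heap: [0-2 ALLOC][3-32 FREE]
Op 6: c = realloc(c, 15) -> c = 0; heap: [0-14 ALLOC][15-32 FREE]
Op 7: c = realloc(c, 7) -> c = 0; heap: [0-6 ALLOC][7-32 FREE]
Op 8: free(c) -> (freed c); heap: [0-32 FREE]
malloc(29): first-fit scan over [0-32 FREE] -> 0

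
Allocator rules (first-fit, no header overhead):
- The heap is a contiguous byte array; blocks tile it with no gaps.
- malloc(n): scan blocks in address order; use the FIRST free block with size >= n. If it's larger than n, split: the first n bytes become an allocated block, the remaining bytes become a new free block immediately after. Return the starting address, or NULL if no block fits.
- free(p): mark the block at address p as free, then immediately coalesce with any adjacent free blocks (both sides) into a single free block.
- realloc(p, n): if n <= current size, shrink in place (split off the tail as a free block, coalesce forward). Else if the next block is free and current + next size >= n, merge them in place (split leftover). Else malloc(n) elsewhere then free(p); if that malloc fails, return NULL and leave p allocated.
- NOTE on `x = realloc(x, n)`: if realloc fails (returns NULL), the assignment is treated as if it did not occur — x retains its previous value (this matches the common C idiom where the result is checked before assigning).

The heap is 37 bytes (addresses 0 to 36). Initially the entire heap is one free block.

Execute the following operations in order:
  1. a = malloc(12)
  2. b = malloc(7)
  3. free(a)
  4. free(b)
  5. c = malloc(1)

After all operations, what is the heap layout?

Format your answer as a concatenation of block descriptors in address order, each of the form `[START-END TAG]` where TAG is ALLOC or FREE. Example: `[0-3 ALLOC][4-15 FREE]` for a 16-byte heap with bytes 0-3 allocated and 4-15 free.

Op 1: a = malloc(12) -> a = 0; heap: [0-11 ALLOC][12-36 FREE]
Op 2: b = malloc(7) -> b = 12; heap: [0-11 ALLOC][12-18 ALLOC][19-36 FREE]
Op 3: free(a) -> (freed a); heap: [0-11 FREE][12-18 ALLOC][19-36 FREE]
Op 4: free(b) -> (freed b); heap: [0-36 FREE]
Op 5: c = malloc(1) -> c = 0; heap: [0-0 ALLOC][1-36 FREE]

Answer: [0-0 ALLOC][1-36 FREE]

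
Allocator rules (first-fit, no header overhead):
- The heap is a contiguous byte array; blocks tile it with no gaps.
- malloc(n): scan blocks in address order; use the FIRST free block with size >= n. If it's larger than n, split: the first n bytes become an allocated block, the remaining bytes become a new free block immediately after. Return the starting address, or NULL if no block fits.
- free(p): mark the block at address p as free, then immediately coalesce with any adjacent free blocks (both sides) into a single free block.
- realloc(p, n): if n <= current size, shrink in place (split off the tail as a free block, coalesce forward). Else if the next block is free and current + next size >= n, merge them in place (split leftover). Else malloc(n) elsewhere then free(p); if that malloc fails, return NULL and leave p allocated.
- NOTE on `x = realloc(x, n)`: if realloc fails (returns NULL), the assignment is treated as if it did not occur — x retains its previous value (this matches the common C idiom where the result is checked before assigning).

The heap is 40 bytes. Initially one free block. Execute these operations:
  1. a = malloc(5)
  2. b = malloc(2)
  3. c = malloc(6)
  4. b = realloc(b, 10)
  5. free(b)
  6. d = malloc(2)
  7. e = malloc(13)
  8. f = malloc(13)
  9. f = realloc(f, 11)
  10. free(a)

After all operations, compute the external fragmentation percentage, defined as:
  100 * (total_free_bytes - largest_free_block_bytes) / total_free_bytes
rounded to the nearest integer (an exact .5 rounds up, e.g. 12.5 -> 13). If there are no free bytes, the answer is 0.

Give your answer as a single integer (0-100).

Answer: 38

Derivation:
Op 1: a = malloc(5) -> a = 0; heap: [0-4 ALLOC][5-39 FREE]
Op 2: b = malloc(2) -> b = 5; heap: [0-4 ALLOC][5-6 ALLOC][7-39 FREE]
Op 3: c = malloc(6) -> c = 7; heap: [0-4 ALLOC][5-6 ALLOC][7-12 ALLOC][13-39 FREE]
Op 4: b = realloc(b, 10) -> b = 13; heap: [0-4 ALLOC][5-6 FREE][7-12 ALLOC][13-22 ALLOC][23-39 FREE]
Op 5: free(b) -> (freed b); heap: [0-4 ALLOC][5-6 FREE][7-12 ALLOC][13-39 FREE]
Op 6: d = malloc(2) -> d = 5; heap: [0-4 ALLOC][5-6 ALLOC][7-12 ALLOC][13-39 FREE]
Op 7: e = malloc(13) -> e = 13; heap: [0-4 ALLOC][5-6 ALLOC][7-12 ALLOC][13-25 ALLOC][26-39 FREE]
Op 8: f = malloc(13) -> f = 26; heap: [0-4 ALLOC][5-6 ALLOC][7-12 ALLOC][13-25 ALLOC][26-38 ALLOC][39-39 FREE]
Op 9: f = realloc(f, 11) -> f = 26; heap: [0-4 ALLOC][5-6 ALLOC][7-12 ALLOC][13-25 ALLOC][26-36 ALLOC][37-39 FREE]
Op 10: free(a) -> (freed a); heap: [0-4 FREE][5-6 ALLOC][7-12 ALLOC][13-25 ALLOC][26-36 ALLOC][37-39 FREE]
Free blocks: [5 3] total_free=8 largest=5 -> 100*(8-5)/8 = 300/8 = 37.5 -> rounds to 38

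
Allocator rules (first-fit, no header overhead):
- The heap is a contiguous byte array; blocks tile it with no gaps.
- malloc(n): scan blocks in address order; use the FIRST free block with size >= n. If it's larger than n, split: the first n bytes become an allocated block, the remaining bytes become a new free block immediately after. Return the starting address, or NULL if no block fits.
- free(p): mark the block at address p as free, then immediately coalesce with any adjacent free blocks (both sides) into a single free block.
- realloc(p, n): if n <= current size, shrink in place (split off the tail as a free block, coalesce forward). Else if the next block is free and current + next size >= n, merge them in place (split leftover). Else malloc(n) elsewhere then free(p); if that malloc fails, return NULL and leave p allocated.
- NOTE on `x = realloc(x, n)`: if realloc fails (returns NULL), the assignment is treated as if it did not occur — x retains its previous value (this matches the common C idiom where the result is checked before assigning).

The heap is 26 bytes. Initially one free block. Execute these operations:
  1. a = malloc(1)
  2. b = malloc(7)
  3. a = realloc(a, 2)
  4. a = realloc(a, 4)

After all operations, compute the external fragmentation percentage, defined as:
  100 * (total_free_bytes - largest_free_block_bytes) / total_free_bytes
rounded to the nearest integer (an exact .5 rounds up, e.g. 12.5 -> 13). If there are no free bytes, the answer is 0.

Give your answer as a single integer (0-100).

Answer: 7

Derivation:
Op 1: a = malloc(1) -> a = 0; heap: [0-0 ALLOC][1-25 FREE]
Op 2: b = malloc(7) -> b = 1; heap: [0-0 ALLOC][1-7 ALLOC][8-25 FREE]
Op 3: a = realloc(a, 2) -> a = 8; heap: [0-0 FREE][1-7 ALLOC][8-9 ALLOC][10-25 FREE]
Op 4: a = realloc(a, 4) -> a = 8; heap: [0-0 FREE][1-7 ALLOC][8-11 ALLOC][12-25 FREE]
Free blocks: [1 14] total_free=15 largest=14 -> 100*(15-14)/15 = 100/15 ≈ 6.667 -> rounds to 7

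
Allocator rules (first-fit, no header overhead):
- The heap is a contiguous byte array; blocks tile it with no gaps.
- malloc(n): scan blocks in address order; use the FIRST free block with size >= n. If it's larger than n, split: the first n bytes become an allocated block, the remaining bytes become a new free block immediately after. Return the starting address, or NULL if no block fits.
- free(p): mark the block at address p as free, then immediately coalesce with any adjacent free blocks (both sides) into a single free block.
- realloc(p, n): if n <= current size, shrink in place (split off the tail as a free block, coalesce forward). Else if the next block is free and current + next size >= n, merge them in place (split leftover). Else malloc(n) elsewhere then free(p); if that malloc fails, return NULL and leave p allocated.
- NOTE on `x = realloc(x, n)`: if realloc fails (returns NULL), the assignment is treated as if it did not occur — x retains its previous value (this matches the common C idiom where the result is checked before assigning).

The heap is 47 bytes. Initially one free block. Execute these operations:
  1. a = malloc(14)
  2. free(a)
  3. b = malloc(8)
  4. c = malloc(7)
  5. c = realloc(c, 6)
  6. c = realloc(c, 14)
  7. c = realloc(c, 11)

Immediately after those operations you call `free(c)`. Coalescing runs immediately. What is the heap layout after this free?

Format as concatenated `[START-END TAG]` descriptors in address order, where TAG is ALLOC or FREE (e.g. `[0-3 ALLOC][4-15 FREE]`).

Answer: [0-7 ALLOC][8-46 FREE]

Derivation:
Op 1: a = malloc(14) -> a = 0; heap: [0-13 ALLOC][14-46 FREE]
Op 2: free(a) -> (freed a); heap: [0-46 FREE]
Op 3: b = malloc(8) -> b = 0; heap: [0-7 ALLOC][8-46 FREE]
Op 4: c = malloc(7) -> c = 8; heap: [0-7 ALLOC][8-14 ALLOC][15-46 FREE]
Op 5: c = realloc(c, 6) -> c = 8; heap: [0-7 ALLOC][8-13 ALLOC][14-46 FREE]
Op 6: c = realloc(c, 14) -> c = 8; heap: [0-7 ALLOC][8-21 ALLOC][22-46 FREE]
Op 7: c = realloc(c, 11) -> c = 8; heap: [0-7 ALLOC][8-18 ALLOC][19-46 FREE]
free(c): c = 8 -> block [8-18 ALLOC]; mark free, coalesce with adjacent free neighbors -> [0-7 ALLOC][8-46 FREE]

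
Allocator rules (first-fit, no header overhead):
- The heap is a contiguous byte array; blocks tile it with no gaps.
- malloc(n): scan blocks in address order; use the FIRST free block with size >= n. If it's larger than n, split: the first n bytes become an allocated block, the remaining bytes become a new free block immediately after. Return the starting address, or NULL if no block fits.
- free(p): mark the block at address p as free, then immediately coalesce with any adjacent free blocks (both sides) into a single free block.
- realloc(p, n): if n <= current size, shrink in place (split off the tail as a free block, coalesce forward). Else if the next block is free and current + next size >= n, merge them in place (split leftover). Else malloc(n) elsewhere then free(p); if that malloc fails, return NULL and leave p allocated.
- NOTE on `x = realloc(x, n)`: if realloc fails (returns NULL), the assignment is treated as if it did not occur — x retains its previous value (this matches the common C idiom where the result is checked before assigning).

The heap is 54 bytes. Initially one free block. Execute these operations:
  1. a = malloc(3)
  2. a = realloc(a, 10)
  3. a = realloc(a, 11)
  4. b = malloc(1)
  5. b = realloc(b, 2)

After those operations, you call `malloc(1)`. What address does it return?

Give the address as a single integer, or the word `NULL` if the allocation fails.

Op 1: a = malloc(3) -> a = 0; heap: [0-2 ALLOC][3-53 FREE]
Op 2: a = realloc(a, 10) -> a = 0; heap: [0-9 ALLOC][10-53 FREE]
Op 3: a = realloc(a, 11) -> a = 0; heap: [0-10 ALLOC][11-53 FREE]
Op 4: b = malloc(1) -> b = 11; heap: [0-10 ALLOC][11-11 ALLOC][12-53 FREE]
Op 5: b = realloc(b, 2) -> b = 11; heap: [0-10 ALLOC][11-12 ALLOC][13-53 FREE]
malloc(1): first-fit scan over [0-10 ALLOC][11-12 ALLOC][13-53 FREE] -> 13

Answer: 13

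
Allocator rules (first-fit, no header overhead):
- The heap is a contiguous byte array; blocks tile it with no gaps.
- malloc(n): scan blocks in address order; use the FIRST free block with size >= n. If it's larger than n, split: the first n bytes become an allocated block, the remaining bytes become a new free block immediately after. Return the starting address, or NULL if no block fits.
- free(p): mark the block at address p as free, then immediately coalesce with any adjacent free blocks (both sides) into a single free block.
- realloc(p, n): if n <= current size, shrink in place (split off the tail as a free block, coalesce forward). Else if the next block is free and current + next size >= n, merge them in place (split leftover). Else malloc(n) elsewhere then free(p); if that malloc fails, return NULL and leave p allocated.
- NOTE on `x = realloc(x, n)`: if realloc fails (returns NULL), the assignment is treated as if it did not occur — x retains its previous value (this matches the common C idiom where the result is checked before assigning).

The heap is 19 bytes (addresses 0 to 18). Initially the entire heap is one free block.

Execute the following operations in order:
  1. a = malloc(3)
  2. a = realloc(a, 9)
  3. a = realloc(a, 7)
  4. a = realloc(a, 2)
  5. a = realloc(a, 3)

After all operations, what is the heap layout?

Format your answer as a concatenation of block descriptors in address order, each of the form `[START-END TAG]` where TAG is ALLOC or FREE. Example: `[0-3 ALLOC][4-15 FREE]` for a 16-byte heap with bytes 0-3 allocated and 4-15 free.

Answer: [0-2 ALLOC][3-18 FREE]

Derivation:
Op 1: a = malloc(3) -> a = 0; heap: [0-2 ALLOC][3-18 FREE]
Op 2: a = realloc(a, 9) -> a = 0; heap: [0-8 ALLOC][9-18 FREE]
Op 3: a = realloc(a, 7) -> a = 0; heap: [0-6 ALLOC][7-18 FREE]
Op 4: a = realloc(a, 2) -> a = 0; heap: [0-1 ALLOC][2-18 FREE]
Op 5: a = realloc(a, 3) -> a = 0; heap: [0-2 ALLOC][3-18 FREE]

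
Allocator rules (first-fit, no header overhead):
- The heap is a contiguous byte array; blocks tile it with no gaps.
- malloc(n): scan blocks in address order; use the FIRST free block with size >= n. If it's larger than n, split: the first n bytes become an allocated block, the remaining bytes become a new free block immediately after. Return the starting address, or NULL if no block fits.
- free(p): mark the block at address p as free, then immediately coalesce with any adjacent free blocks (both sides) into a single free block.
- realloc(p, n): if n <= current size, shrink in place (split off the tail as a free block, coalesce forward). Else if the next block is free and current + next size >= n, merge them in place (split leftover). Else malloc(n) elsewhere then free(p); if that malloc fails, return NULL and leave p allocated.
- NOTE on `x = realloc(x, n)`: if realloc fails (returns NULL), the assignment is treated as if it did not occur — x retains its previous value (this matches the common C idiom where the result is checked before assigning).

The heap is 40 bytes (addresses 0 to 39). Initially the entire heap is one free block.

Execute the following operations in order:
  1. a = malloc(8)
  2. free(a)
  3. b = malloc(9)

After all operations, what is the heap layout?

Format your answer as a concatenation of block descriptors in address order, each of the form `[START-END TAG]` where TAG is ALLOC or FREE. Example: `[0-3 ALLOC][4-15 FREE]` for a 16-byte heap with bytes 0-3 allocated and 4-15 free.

Op 1: a = malloc(8) -> a = 0; heap: [0-7 ALLOC][8-39 FREE]
Op 2: free(a) -> (freed a); heap: [0-39 FREE]
Op 3: b = malloc(9) -> b = 0; heap: [0-8 ALLOC][9-39 FREE]

Answer: [0-8 ALLOC][9-39 FREE]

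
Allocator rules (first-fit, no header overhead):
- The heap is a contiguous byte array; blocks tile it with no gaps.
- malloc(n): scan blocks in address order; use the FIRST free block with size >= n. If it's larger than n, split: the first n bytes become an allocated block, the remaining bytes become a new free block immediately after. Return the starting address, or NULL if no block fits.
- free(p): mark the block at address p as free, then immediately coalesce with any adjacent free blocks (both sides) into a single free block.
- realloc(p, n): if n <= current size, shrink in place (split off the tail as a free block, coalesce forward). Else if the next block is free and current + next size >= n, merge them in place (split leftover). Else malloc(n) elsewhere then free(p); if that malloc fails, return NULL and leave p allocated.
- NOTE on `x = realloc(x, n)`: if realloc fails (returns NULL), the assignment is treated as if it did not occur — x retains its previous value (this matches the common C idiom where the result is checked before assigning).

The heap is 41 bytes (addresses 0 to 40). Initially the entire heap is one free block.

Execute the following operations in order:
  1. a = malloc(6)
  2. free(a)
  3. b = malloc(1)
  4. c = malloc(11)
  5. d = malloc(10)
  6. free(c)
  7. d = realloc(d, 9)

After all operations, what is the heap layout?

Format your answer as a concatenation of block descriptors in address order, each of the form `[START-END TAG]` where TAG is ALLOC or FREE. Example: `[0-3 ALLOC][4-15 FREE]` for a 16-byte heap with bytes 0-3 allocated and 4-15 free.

Op 1: a = malloc(6) -> a = 0; heap: [0-5 ALLOC][6-40 FREE]
Op 2: free(a) -> (freed a); heap: [0-40 FREE]
Op 3: b = malloc(1) -> b = 0; heap: [0-0 ALLOC][1-40 FREE]
Op 4: c = malloc(11) -> c = 1; heap: [0-0 ALLOC][1-11 ALLOC][12-40 FREE]
Op 5: d = malloc(10) -> d = 12; heap: [0-0 ALLOC][1-11 ALLOC][12-21 ALLOC][22-40 FREE]
Op 6: free(c) -> (freed c); heap: [0-0 ALLOC][1-11 FREE][12-21 ALLOC][22-40 FREE]
Op 7: d = realloc(d, 9) -> d = 12; heap: [0-0 ALLOC][1-11 FREE][12-20 ALLOC][21-40 FREE]

Answer: [0-0 ALLOC][1-11 FREE][12-20 ALLOC][21-40 FREE]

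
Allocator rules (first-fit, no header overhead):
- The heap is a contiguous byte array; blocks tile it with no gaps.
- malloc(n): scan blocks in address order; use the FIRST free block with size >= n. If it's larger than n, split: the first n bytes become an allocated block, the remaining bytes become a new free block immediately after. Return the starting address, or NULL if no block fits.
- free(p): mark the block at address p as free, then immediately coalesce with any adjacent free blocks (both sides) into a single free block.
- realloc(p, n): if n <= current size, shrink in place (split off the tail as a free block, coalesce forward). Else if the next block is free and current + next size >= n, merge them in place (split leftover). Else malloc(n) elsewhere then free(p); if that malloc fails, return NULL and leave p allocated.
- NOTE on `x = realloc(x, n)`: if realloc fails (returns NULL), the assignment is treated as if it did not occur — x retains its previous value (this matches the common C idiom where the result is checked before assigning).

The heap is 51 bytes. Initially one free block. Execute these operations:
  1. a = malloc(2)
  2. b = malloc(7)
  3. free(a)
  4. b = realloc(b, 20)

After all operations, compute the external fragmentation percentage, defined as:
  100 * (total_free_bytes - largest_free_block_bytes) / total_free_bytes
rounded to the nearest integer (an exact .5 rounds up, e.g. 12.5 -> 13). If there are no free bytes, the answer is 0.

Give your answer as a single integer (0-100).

Op 1: a = malloc(2) -> a = 0; heap: [0-1 ALLOC][2-50 FREE]
Op 2: b = malloc(7) -> b = 2; heap: [0-1 ALLOC][2-8 ALLOC][9-50 FREE]
Op 3: free(a) -> (freed a); heap: [0-1 FREE][2-8 ALLOC][9-50 FREE]
Op 4: b = realloc(b, 20) -> b = 2; heap: [0-1 FREE][2-21 ALLOC][22-50 FREE]
Free blocks: [2 29] total_free=31 largest=29 -> 100*(31-29)/31 = 200/31 ≈ 6.452 -> rounds to 6

Answer: 6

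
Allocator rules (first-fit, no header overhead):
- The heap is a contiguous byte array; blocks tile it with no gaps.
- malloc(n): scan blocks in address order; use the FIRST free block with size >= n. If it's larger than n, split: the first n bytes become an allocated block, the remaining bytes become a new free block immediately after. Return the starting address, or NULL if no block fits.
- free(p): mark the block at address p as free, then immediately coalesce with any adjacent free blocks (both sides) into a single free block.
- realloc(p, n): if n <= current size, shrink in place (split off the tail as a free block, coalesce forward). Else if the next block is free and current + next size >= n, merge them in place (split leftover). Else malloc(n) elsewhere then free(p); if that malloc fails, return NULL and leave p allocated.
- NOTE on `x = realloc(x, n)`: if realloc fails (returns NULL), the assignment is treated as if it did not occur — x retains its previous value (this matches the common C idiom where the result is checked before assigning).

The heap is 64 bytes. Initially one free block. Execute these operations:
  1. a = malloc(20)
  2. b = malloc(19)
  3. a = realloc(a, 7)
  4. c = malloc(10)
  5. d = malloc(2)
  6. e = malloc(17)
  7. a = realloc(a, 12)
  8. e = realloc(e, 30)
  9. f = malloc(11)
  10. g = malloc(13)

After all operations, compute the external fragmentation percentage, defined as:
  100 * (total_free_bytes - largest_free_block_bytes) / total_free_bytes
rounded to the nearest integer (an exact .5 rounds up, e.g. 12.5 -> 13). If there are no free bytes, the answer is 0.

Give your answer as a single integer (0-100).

Answer: 11

Derivation:
Op 1: a = malloc(20) -> a = 0; heap: [0-19 ALLOC][20-63 FREE]
Op 2: b = malloc(19) -> b = 20; heap: [0-19 ALLOC][20-38 ALLOC][39-63 FREE]
Op 3: a = realloc(a, 7) -> a = 0; heap: [0-6 ALLOC][7-19 FREE][20-38 ALLOC][39-63 FREE]
Op 4: c = malloc(10) -> c = 7; heap: [0-6 ALLOC][7-16 ALLOC][17-19 FREE][20-38 ALLOC][39-63 FREE]
Op 5: d = malloc(2) -> d = 17; heap: [0-6 ALLOC][7-16 ALLOC][17-18 ALLOC][19-19 FREE][20-38 ALLOC][39-63 FREE]
Op 6: e = malloc(17) -> e = 39; heap: [0-6 ALLOC][7-16 ALLOC][17-18 ALLOC][19-19 FREE][20-38 ALLOC][39-55 ALLOC][56-63 FREE]
Op 7: a = realloc(a, 12) -> NULL (a unchanged); heap: [0-6 ALLOC][7-16 ALLOC][17-18 ALLOC][19-19 FREE][20-38 ALLOC][39-55 ALLOC][56-63 FREE]
Op 8: e = realloc(e, 30) -> NULL (e unchanged); heap: [0-6 ALLOC][7-16 ALLOC][17-18 ALLOC][19-19 FREE][20-38 ALLOC][39-55 ALLOC][56-63 FREE]
Op 9: f = malloc(11) -> f = NULL; heap: [0-6 ALLOC][7-16 ALLOC][17-18 ALLOC][19-19 FREE][20-38 ALLOC][39-55 ALLOC][56-63 FREE]
Op 10: g = malloc(13) -> g = NULL; heap: [0-6 ALLOC][7-16 ALLOC][17-18 ALLOC][19-19 FREE][20-38 ALLOC][39-55 ALLOC][56-63 FREE]
Free blocks: [1 8] total_free=9 largest=8 -> 100*(9-8)/9 = 100/9 ≈ 11.111 -> rounds to 11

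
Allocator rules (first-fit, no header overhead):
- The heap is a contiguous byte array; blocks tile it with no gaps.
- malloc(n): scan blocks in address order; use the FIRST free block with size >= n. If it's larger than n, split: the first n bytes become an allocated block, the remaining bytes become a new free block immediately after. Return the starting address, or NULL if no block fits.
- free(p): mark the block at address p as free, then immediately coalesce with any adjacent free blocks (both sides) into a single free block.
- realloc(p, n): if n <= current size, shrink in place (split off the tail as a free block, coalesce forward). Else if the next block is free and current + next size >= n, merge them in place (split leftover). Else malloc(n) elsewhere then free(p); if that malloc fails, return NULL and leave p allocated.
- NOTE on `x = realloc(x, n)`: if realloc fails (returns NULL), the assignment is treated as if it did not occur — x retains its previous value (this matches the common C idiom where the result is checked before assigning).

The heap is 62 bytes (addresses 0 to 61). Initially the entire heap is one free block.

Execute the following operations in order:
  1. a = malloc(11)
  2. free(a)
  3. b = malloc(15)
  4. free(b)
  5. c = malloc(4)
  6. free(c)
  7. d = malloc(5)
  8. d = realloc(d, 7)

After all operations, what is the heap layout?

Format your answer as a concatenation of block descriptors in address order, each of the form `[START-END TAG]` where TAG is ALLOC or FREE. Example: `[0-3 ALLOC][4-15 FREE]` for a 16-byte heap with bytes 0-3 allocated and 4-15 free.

Answer: [0-6 ALLOC][7-61 FREE]

Derivation:
Op 1: a = malloc(11) -> a = 0; heap: [0-10 ALLOC][11-61 FREE]
Op 2: free(a) -> (freed a); heap: [0-61 FREE]
Op 3: b = malloc(15) -> b = 0; heap: [0-14 ALLOC][15-61 FREE]
Op 4: free(b) -> (freed b); heap: [0-61 FREE]
Op 5: c = malloc(4) -> c = 0; heap: [0-3 ALLOC][4-61 FREE]
Op 6: free(c) -> (freed c); heap: [0-61 FREE]
Op 7: d = malloc(5) -> d = 0; heap: [0-4 ALLOC][5-61 FREE]
Op 8: d = realloc(d, 7) -> d = 0; heap: [0-6 ALLOC][7-61 FREE]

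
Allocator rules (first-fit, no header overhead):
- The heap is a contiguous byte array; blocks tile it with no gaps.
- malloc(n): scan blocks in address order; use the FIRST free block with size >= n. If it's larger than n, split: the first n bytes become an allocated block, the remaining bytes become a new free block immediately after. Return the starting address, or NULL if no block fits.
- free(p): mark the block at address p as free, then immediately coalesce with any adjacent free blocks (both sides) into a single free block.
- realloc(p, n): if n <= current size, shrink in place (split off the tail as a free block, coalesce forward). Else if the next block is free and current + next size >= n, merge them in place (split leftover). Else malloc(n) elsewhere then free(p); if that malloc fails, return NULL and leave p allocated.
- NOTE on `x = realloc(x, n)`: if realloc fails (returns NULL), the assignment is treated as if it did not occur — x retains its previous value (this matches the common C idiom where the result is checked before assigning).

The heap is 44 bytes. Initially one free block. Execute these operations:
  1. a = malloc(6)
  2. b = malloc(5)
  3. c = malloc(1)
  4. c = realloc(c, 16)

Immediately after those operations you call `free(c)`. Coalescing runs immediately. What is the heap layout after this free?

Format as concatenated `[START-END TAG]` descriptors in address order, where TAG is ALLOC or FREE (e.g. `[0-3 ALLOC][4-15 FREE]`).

Op 1: a = malloc(6) -> a = 0; heap: [0-5 ALLOC][6-43 FREE]
Op 2: b = malloc(5) -> b = 6; heap: [0-5 ALLOC][6-10 ALLOC][11-43 FREE]
Op 3: c = malloc(1) -> c = 11; heap: [0-5 ALLOC][6-10 ALLOC][11-11 ALLOC][12-43 FREE]
Op 4: c = realloc(c, 16) -> c = 11; heap: [0-5 ALLOC][6-10 ALLOC][11-26 ALLOC][27-43 FREE]
free(c): c = 11 -> block [11-26 ALLOC]; mark free, coalesce with adjacent free neighbors -> [0-5 ALLOC][6-10 ALLOC][11-43 FREE]

Answer: [0-5 ALLOC][6-10 ALLOC][11-43 FREE]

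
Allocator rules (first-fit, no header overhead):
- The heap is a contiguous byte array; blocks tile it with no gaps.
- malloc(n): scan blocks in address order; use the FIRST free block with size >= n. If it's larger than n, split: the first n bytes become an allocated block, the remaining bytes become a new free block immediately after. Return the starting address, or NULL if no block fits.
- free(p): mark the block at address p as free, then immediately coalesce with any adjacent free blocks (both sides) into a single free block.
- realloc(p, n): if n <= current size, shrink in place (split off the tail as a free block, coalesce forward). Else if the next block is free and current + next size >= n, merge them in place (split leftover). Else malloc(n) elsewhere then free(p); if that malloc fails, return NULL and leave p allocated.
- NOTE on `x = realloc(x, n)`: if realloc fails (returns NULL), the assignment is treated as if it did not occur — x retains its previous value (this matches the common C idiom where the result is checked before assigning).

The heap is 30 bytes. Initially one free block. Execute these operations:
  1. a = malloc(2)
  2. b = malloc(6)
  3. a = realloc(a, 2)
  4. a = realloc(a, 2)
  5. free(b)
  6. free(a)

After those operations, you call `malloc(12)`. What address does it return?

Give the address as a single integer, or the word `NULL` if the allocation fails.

Op 1: a = malloc(2) -> a = 0; heap: [0-1 ALLOC][2-29 FREE]
Op 2: b = malloc(6) -> b = 2; heap: [0-1 ALLOC][2-7 ALLOC][8-29 FREE]
Op 3: a = realloc(a, 2) -> a = 0; heap: [0-1 ALLOC][2-7 ALLOC][8-29 FREE]
Op 4: a = realloc(a, 2) -> a = 0; heap: [0-1 ALLOC][2-7 ALLOC][8-29 FREE]
Op 5: free(b) -> (freed b); heap: [0-1 ALLOC][2-29 FREE]
Op 6: free(a) -> (freed a); heap: [0-29 FREE]
malloc(12): first-fit scan over [0-29 FREE] -> 0

Answer: 0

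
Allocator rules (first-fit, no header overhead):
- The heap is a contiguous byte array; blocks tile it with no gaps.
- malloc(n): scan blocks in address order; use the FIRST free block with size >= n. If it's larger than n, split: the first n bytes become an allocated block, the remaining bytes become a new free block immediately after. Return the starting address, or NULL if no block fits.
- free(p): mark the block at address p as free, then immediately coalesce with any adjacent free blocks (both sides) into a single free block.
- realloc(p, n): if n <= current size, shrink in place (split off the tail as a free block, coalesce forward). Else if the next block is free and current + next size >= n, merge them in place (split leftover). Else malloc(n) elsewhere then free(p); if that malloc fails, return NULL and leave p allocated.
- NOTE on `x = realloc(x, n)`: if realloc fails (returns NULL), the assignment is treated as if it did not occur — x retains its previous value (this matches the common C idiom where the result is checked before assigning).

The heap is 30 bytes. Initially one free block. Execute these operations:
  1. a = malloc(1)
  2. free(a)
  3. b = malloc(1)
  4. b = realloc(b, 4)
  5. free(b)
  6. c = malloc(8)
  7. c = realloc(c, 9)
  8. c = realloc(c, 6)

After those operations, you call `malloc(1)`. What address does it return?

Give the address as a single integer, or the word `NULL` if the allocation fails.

Op 1: a = malloc(1) -> a = 0; heap: [0-0 ALLOC][1-29 FREE]
Op 2: free(a) -> (freed a); heap: [0-29 FREE]
Op 3: b = malloc(1) -> b = 0; heap: [0-0 ALLOC][1-29 FREE]
Op 4: b = realloc(b, 4) -> b = 0; heap: [0-3 ALLOC][4-29 FREE]
Op 5: free(b) -> (freed b); heap: [0-29 FREE]
Op 6: c = malloc(8) -> c = 0; heap: [0-7 ALLOC][8-29 FREE]
Op 7: c = realloc(c, 9) -> c = 0; heap: [0-8 ALLOC][9-29 FREE]
Op 8: c = realloc(c, 6) -> c = 0; heap: [0-5 ALLOC][6-29 FREE]
malloc(1): first-fit scan over [0-5 ALLOC][6-29 FREE] -> 6

Answer: 6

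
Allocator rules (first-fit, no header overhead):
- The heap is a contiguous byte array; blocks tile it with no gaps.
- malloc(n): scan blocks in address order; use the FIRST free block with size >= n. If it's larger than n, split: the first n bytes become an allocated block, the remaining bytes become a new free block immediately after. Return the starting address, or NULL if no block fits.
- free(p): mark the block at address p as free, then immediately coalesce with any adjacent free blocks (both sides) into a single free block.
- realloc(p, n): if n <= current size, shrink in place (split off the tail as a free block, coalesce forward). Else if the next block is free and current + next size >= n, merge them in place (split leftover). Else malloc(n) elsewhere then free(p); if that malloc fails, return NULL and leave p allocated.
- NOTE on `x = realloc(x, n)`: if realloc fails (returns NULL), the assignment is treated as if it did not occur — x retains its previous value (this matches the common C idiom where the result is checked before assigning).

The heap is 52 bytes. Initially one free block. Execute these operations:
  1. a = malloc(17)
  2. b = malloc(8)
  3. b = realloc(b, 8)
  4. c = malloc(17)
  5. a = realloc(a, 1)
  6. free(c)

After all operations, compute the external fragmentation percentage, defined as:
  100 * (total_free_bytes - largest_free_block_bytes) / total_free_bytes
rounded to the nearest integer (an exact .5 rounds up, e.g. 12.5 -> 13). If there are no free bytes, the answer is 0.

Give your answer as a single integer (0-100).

Answer: 37

Derivation:
Op 1: a = malloc(17) -> a = 0; heap: [0-16 ALLOC][17-51 FREE]
Op 2: b = malloc(8) -> b = 17; heap: [0-16 ALLOC][17-24 ALLOC][25-51 FREE]
Op 3: b = realloc(b, 8) -> b = 17; heap: [0-16 ALLOC][17-24 ALLOC][25-51 FREE]
Op 4: c = malloc(17) -> c = 25; heap: [0-16 ALLOC][17-24 ALLOC][25-41 ALLOC][42-51 FREE]
Op 5: a = realloc(a, 1) -> a = 0; heap: [0-0 ALLOC][1-16 FREE][17-24 ALLOC][25-41 ALLOC][42-51 FREE]
Op 6: free(c) -> (freed c); heap: [0-0 ALLOC][1-16 FREE][17-24 ALLOC][25-51 FREE]
Free blocks: [16 27] total_free=43 largest=27 -> 100*(43-27)/43 = 1600/43 ≈ 37.209 -> rounds to 37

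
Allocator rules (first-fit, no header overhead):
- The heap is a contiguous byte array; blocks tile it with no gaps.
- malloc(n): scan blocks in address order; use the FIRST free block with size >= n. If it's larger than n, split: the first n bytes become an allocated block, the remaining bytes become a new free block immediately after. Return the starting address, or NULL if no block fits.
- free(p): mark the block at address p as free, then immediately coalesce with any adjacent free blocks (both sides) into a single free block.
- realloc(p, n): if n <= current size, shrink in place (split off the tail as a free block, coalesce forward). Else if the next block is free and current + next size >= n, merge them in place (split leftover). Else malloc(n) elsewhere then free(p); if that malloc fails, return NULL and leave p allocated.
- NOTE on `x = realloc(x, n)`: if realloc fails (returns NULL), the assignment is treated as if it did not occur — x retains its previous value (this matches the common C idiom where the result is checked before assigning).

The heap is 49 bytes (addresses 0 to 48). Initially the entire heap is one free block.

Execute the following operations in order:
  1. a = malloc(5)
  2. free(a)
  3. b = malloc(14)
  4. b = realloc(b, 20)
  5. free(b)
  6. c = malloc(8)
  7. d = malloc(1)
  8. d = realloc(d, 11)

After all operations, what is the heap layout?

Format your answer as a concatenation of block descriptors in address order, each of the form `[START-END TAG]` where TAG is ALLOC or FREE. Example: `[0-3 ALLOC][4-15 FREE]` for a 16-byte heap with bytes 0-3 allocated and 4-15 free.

Op 1: a = malloc(5) -> a = 0; heap: [0-4 ALLOC][5-48 FREE]
Op 2: free(a) -> (freed a); heap: [0-48 FREE]
Op 3: b = malloc(14) -> b = 0; heap: [0-13 ALLOC][14-48 FREE]
Op 4: b = realloc(b, 20) -> b = 0; heap: [0-19 ALLOC][20-48 FREE]
Op 5: free(b) -> (freed b); heap: [0-48 FREE]
Op 6: c = malloc(8) -> c = 0; heap: [0-7 ALLOC][8-48 FREE]
Op 7: d = malloc(1) -> d = 8; heap: [0-7 ALLOC][8-8 ALLOC][9-48 FREE]
Op 8: d = realloc(d, 11) -> d = 8; heap: [0-7 ALLOC][8-18 ALLOC][19-48 FREE]

Answer: [0-7 ALLOC][8-18 ALLOC][19-48 FREE]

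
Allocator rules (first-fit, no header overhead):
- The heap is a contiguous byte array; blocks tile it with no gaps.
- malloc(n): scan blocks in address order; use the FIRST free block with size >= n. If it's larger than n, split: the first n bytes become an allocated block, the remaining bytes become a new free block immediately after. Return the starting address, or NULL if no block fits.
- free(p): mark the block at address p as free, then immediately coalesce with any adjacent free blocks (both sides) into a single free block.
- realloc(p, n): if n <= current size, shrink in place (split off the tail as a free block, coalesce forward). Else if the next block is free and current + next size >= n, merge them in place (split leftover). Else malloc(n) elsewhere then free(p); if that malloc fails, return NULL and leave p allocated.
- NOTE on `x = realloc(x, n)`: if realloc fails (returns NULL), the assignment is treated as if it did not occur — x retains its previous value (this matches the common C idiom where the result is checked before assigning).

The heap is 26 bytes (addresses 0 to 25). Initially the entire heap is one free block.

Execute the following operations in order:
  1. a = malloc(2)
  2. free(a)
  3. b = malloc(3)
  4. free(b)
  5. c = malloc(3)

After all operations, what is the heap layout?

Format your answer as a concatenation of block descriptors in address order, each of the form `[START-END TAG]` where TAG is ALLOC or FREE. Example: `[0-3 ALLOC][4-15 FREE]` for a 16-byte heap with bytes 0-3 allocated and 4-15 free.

Op 1: a = malloc(2) -> a = 0; heap: [0-1 ALLOC][2-25 FREE]
Op 2: free(a) -> (freed a); heap: [0-25 FREE]
Op 3: b = malloc(3) -> b = 0; heap: [0-2 ALLOC][3-25 FREE]
Op 4: free(b) -> (freed b); heap: [0-25 FREE]
Op 5: c = malloc(3) -> c = 0; heap: [0-2 ALLOC][3-25 FREE]

Answer: [0-2 ALLOC][3-25 FREE]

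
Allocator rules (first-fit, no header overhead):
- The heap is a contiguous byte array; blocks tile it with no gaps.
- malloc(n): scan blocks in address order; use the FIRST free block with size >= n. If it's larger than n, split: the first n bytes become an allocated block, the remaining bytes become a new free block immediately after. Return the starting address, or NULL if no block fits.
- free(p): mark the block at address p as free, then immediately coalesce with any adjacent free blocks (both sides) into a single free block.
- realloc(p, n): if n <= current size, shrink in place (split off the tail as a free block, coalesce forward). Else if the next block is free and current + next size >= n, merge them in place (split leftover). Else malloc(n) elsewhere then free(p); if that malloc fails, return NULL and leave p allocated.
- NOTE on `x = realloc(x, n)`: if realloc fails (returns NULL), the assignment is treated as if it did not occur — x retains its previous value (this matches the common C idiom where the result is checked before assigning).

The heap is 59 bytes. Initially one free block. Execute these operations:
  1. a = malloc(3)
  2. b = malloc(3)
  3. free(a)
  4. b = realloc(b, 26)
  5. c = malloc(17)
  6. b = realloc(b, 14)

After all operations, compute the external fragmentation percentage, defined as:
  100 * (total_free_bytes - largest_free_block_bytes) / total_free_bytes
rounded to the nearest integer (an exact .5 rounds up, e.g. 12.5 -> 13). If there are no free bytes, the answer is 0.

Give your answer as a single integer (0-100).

Answer: 54

Derivation:
Op 1: a = malloc(3) -> a = 0; heap: [0-2 ALLOC][3-58 FREE]
Op 2: b = malloc(3) -> b = 3; heap: [0-2 ALLOC][3-5 ALLOC][6-58 FREE]
Op 3: free(a) -> (freed a); heap: [0-2 FREE][3-5 ALLOC][6-58 FREE]
Op 4: b = realloc(b, 26) -> b = 3; heap: [0-2 FREE][3-28 ALLOC][29-58 FREE]
Op 5: c = malloc(17) -> c = 29; heap: [0-2 FREE][3-28 ALLOC][29-45 ALLOC][46-58 FREE]
Op 6: b = realloc(b, 14) -> b = 3; heap: [0-2 FREE][3-16 ALLOC][17-28 FREE][29-45 ALLOC][46-58 FREE]
Free blocks: [3 12 13] total_free=28 largest=13 -> 100*(28-13)/28 = 1500/28 ≈ 53.571 -> rounds to 54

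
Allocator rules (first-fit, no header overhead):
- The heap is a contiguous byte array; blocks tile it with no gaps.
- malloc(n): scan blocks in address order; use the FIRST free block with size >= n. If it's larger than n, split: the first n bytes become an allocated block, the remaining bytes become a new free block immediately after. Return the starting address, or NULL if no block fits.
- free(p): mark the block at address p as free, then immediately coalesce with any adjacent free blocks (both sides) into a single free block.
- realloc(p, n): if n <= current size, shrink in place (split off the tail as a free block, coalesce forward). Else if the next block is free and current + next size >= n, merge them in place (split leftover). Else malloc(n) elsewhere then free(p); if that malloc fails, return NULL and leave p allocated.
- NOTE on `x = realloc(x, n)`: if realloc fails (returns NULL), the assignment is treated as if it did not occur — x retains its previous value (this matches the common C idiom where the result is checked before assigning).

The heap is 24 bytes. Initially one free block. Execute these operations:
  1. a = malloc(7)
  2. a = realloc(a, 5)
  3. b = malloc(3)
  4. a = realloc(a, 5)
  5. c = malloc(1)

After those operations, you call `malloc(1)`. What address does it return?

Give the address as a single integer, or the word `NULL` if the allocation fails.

Answer: 9

Derivation:
Op 1: a = malloc(7) -> a = 0; heap: [0-6 ALLOC][7-23 FREE]
Op 2: a = realloc(a, 5) -> a = 0; heap: [0-4 ALLOC][5-23 FREE]
Op 3: b = malloc(3) -> b = 5; heap: [0-4 ALLOC][5-7 ALLOC][8-23 FREE]
Op 4: a = realloc(a, 5) -> a = 0; heap: [0-4 ALLOC][5-7 ALLOC][8-23 FREE]
Op 5: c = malloc(1) -> c = 8; heap: [0-4 ALLOC][5-7 ALLOC][8-8 ALLOC][9-23 FREE]
malloc(1): first-fit scan over [0-4 ALLOC][5-7 ALLOC][8-8 ALLOC][9-23 FREE] -> 9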